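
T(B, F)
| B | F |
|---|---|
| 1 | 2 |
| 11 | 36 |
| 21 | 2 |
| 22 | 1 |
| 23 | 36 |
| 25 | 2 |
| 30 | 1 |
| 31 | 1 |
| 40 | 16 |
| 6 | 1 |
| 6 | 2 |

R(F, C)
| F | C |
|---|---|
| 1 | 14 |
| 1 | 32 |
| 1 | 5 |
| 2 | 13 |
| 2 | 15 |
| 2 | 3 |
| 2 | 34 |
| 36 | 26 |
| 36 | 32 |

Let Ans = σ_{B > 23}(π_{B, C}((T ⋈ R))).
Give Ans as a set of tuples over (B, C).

Joining T and R on F yields {(1, 2, 13), (1, 2, 15), (1, 2, 3), (1, 2, 34), (11, 36, 26), (11, 36, 32), (21, 2, 13), (21, 2, 15), (21, 2, 3), (21, 2, 34), (22, 1, 14), (22, 1, 32), (22, 1, 5), (23, 36, 26), (23, 36, 32), (25, 2, 13), (25, 2, 15), (25, 2, 3), (25, 2, 34), (30, 1, 14), (30, 1, 32), (30, 1, 5), (31, 1, 14), (31, 1, 32), (31, 1, 5), (6, 1, 14), (6, 1, 32), (6, 1, 5), (6, 2, 13), (6, 2, 15), (6, 2, 3), (6, 2, 34)}.
Keep only column(s) B, C: {(1, 13), (1, 15), (1, 3), (1, 34), (11, 26), (11, 32), (21, 13), (21, 15), (21, 3), (21, 34), (22, 14), (22, 32), (22, 5), (23, 26), (23, 32), (25, 13), (25, 15), (25, 3), (25, 34), (30, 14), (30, 32), (30, 5), (31, 14), (31, 32), (31, 5), (6, 13), (6, 14), (6, 15), (6, 3), (6, 32), (6, 34), (6, 5)}
σ[B > 23]: keep tuples satisfying B > 23 → {(25, 13), (25, 15), (25, 3), (25, 34), (30, 14), (30, 32), (30, 5), (31, 14), (31, 32), (31, 5)}

{(25, 13), (25, 15), (25, 3), (25, 34), (30, 14), (30, 32), (30, 5), (31, 14), (31, 32), (31, 5)}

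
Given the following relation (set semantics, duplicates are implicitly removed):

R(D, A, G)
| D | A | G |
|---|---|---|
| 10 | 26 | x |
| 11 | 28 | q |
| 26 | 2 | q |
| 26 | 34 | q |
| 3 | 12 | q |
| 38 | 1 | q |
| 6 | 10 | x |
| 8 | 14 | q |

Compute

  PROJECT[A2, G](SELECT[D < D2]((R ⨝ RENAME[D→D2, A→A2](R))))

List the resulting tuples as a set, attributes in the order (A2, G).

ρ[D→D2, A→A2]: schema becomes (D2, A2, G); tuples unchanged.
Joining R and RENAME[D→D2, A→A2](R) on G yields {(10, 26, x, 10, 26), (10, 26, x, 6, 10), (11, 28, q, 11, 28), (11, 28, q, 26, 2), (11, 28, q, 26, 34), (11, 28, q, 3, 12), (11, 28, q, 38, 1), (11, 28, q, 8, 14), (26, 2, q, 11, 28), (26, 2, q, 26, 2), (26, 2, q, 26, 34), (26, 2, q, 3, 12), (26, 2, q, 38, 1), (26, 2, q, 8, 14), (26, 34, q, 11, 28), (26, 34, q, 26, 2), (26, 34, q, 26, 34), (26, 34, q, 3, 12), (26, 34, q, 38, 1), (26, 34, q, 8, 14), (3, 12, q, 11, 28), (3, 12, q, 26, 2), (3, 12, q, 26, 34), (3, 12, q, 3, 12), (3, 12, q, 38, 1), (3, 12, q, 8, 14), (38, 1, q, 11, 28), (38, 1, q, 26, 2), (38, 1, q, 26, 34), (38, 1, q, 3, 12), (38, 1, q, 38, 1), (38, 1, q, 8, 14), (6, 10, x, 10, 26), (6, 10, x, 6, 10), (8, 14, q, 11, 28), (8, 14, q, 26, 2), (8, 14, q, 26, 34), (8, 14, q, 3, 12), (8, 14, q, 38, 1), (8, 14, q, 8, 14)}.
σ[D < D2]: keep tuples satisfying D < D2 → {(11, 28, q, 26, 2), (11, 28, q, 26, 34), (11, 28, q, 38, 1), (26, 2, q, 38, 1), (26, 34, q, 38, 1), (3, 12, q, 11, 28), (3, 12, q, 26, 2), (3, 12, q, 26, 34), (3, 12, q, 38, 1), (3, 12, q, 8, 14), (6, 10, x, 10, 26), (8, 14, q, 11, 28), (8, 14, q, 26, 2), (8, 14, q, 26, 34), (8, 14, q, 38, 1)}
Keep only column(s) A2, G (9 duplicate(s) eliminated): {(1, q), (14, q), (2, q), (26, x), (28, q), (34, q)}

{(1, q), (14, q), (2, q), (26, x), (28, q), (34, q)}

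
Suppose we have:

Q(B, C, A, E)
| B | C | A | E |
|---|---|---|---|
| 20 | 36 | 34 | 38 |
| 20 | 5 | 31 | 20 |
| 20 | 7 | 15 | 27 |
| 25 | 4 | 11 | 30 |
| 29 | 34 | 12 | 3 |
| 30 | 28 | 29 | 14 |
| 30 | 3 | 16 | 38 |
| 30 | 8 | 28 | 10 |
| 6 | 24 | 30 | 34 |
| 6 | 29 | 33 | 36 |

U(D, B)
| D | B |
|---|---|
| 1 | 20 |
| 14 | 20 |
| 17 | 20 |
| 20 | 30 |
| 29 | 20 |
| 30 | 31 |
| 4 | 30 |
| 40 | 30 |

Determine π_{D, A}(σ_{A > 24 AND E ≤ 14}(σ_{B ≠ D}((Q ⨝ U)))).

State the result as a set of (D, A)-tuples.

Natural join on B: {(20, 36, 34, 38, 1), (20, 36, 34, 38, 14), (20, 36, 34, 38, 17), (20, 36, 34, 38, 29), (20, 5, 31, 20, 1), (20, 5, 31, 20, 14), (20, 5, 31, 20, 17), (20, 5, 31, 20, 29), (20, 7, 15, 27, 1), (20, 7, 15, 27, 14), (20, 7, 15, 27, 17), (20, 7, 15, 27, 29), (30, 28, 29, 14, 20), (30, 28, 29, 14, 4), (30, 28, 29, 14, 40), (30, 3, 16, 38, 20), (30, 3, 16, 38, 4), (30, 3, 16, 38, 40), (30, 8, 28, 10, 20), (30, 8, 28, 10, 4), (30, 8, 28, 10, 40)}
Selection B ≠ D: {(20, 36, 34, 38, 1), (20, 36, 34, 38, 14), (20, 36, 34, 38, 17), (20, 36, 34, 38, 29), (20, 5, 31, 20, 1), (20, 5, 31, 20, 14), (20, 5, 31, 20, 17), (20, 5, 31, 20, 29), (20, 7, 15, 27, 1), (20, 7, 15, 27, 14), (20, 7, 15, 27, 17), (20, 7, 15, 27, 29), (30, 28, 29, 14, 20), (30, 28, 29, 14, 4), (30, 28, 29, 14, 40), (30, 3, 16, 38, 20), (30, 3, 16, 38, 4), (30, 3, 16, 38, 40), (30, 8, 28, 10, 20), (30, 8, 28, 10, 4), (30, 8, 28, 10, 40)}
Selection A > 24 AND E ≤ 14: {(30, 28, 29, 14, 20), (30, 28, 29, 14, 4), (30, 28, 29, 14, 40), (30, 8, 28, 10, 20), (30, 8, 28, 10, 4), (30, 8, 28, 10, 40)}
π_{D, A} gives {(20, 28), (20, 29), (4, 28), (4, 29), (40, 28), (40, 29)}.

{(20, 28), (20, 29), (4, 28), (4, 29), (40, 28), (40, 29)}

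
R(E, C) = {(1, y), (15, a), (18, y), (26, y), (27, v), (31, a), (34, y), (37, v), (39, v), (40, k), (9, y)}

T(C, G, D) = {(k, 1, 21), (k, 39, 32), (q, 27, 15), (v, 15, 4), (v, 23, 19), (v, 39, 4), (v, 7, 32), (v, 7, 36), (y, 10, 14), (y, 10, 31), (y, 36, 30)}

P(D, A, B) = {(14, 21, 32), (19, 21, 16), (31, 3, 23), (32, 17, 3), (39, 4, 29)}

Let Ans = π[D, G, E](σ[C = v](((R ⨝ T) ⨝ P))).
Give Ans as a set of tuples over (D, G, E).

{(19, 23, 27), (19, 23, 37), (19, 23, 39), (32, 7, 27), (32, 7, 37), (32, 7, 39)}

Joining R and T on C yields {(1, y, 10, 14), (1, y, 10, 31), (1, y, 36, 30), (18, y, 10, 14), (18, y, 10, 31), (18, y, 36, 30), (26, y, 10, 14), (26, y, 10, 31), (26, y, 36, 30), (27, v, 15, 4), (27, v, 23, 19), (27, v, 39, 4), (27, v, 7, 32), (27, v, 7, 36), (34, y, 10, 14), (34, y, 10, 31), (34, y, 36, 30), (37, v, 15, 4), (37, v, 23, 19), (37, v, 39, 4), (37, v, 7, 32), (37, v, 7, 36), (39, v, 15, 4), (39, v, 23, 19), (39, v, 39, 4), (39, v, 7, 32), (39, v, 7, 36), (40, k, 1, 21), (40, k, 39, 32), (9, y, 10, 14), (9, y, 10, 31), (9, y, 36, 30)}.
Joining (R ⨝ T) and P on D yields {(1, y, 10, 14, 21, 32), (1, y, 10, 31, 3, 23), (18, y, 10, 14, 21, 32), (18, y, 10, 31, 3, 23), (26, y, 10, 14, 21, 32), (26, y, 10, 31, 3, 23), (27, v, 23, 19, 21, 16), (27, v, 7, 32, 17, 3), (34, y, 10, 14, 21, 32), (34, y, 10, 31, 3, 23), (37, v, 23, 19, 21, 16), (37, v, 7, 32, 17, 3), (39, v, 23, 19, 21, 16), (39, v, 7, 32, 17, 3), (40, k, 39, 32, 17, 3), (9, y, 10, 14, 21, 32), (9, y, 10, 31, 3, 23)}.
Selection C = v: {(27, v, 23, 19, 21, 16), (27, v, 7, 32, 17, 3), (37, v, 23, 19, 21, 16), (37, v, 7, 32, 17, 3), (39, v, 23, 19, 21, 16), (39, v, 7, 32, 17, 3)}
π_{D, G, E} gives {(19, 23, 27), (19, 23, 37), (19, 23, 39), (32, 7, 27), (32, 7, 37), (32, 7, 39)}.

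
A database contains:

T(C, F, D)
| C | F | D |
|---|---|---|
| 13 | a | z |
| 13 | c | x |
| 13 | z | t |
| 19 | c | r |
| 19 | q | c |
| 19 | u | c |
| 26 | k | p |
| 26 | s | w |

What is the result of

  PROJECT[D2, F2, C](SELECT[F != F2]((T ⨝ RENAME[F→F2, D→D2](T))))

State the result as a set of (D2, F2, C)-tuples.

ρ[F→F2, D→D2]: schema becomes (C, F2, D2); tuples unchanged.
Natural join on C: {(13, a, z, a, z), (13, a, z, c, x), (13, a, z, z, t), (13, c, x, a, z), (13, c, x, c, x), (13, c, x, z, t), (13, z, t, a, z), (13, z, t, c, x), (13, z, t, z, t), (19, c, r, c, r), (19, c, r, q, c), (19, c, r, u, c), (19, q, c, c, r), (19, q, c, q, c), (19, q, c, u, c), (19, u, c, c, r), (19, u, c, q, c), (19, u, c, u, c), (26, k, p, k, p), (26, k, p, s, w), (26, s, w, k, p), (26, s, w, s, w)}
Selection F != F2: {(13, a, z, c, x), (13, a, z, z, t), (13, c, x, a, z), (13, c, x, z, t), (13, z, t, a, z), (13, z, t, c, x), (19, c, r, q, c), (19, c, r, u, c), (19, q, c, c, r), (19, q, c, u, c), (19, u, c, c, r), (19, u, c, q, c), (26, k, p, s, w), (26, s, w, k, p)}
π[D2, F2, C]: project onto (D2, F2, C) (6 duplicate(s) eliminated) → {(c, q, 19), (c, u, 19), (p, k, 26), (r, c, 19), (t, z, 13), (w, s, 26), (x, c, 13), (z, a, 13)}

{(c, q, 19), (c, u, 19), (p, k, 26), (r, c, 19), (t, z, 13), (w, s, 26), (x, c, 13), (z, a, 13)}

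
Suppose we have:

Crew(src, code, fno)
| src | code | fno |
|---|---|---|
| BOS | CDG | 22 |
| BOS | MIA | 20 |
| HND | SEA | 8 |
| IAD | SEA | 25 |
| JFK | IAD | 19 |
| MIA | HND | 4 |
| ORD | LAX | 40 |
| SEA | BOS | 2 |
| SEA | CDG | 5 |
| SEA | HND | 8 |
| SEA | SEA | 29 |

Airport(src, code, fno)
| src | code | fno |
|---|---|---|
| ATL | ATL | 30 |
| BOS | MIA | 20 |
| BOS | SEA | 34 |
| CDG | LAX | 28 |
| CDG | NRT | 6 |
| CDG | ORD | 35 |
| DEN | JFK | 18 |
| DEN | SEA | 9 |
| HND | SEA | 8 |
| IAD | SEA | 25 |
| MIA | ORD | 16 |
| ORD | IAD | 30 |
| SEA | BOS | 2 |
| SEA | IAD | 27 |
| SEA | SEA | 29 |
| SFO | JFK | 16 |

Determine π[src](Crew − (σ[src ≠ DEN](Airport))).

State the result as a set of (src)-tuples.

Filtering on src ≠ DEN leaves {(ATL, ATL, 30), (BOS, MIA, 20), (BOS, SEA, 34), (CDG, LAX, 28), (CDG, NRT, 6), (CDG, ORD, 35), (HND, SEA, 8), (IAD, SEA, 25), (MIA, ORD, 16), (ORD, IAD, 30), (SEA, BOS, 2), (SEA, IAD, 27), (SEA, SEA, 29), (SFO, JFK, 16)}.
Set difference of the two operands is {(BOS, CDG, 22), (JFK, IAD, 19), (MIA, HND, 4), (ORD, LAX, 40), (SEA, CDG, 5), (SEA, HND, 8)}.
Keep only column(s) src (1 duplicate(s) eliminated): {BOS, JFK, MIA, ORD, SEA}

{BOS, JFK, MIA, ORD, SEA}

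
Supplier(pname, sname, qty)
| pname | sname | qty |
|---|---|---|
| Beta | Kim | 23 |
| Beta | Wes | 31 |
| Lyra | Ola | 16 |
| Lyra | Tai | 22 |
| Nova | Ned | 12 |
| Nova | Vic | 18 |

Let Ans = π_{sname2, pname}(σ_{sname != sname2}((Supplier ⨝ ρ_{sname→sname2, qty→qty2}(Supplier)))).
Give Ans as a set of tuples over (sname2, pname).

{(Kim, Beta), (Ned, Nova), (Ola, Lyra), (Tai, Lyra), (Vic, Nova), (Wes, Beta)}

ρ[sname→sname2, qty→qty2]: schema becomes (pname, sname2, qty2); tuples unchanged.
Joining Supplier and ρ_{sname→sname2, qty→qty2}(Supplier) on pname yields {(Beta, Kim, 23, Kim, 23), (Beta, Kim, 23, Wes, 31), (Beta, Wes, 31, Kim, 23), (Beta, Wes, 31, Wes, 31), (Lyra, Ola, 16, Ola, 16), (Lyra, Ola, 16, Tai, 22), (Lyra, Tai, 22, Ola, 16), (Lyra, Tai, 22, Tai, 22), (Nova, Ned, 12, Ned, 12), (Nova, Ned, 12, Vic, 18), (Nova, Vic, 18, Ned, 12), (Nova, Vic, 18, Vic, 18)}.
σ[sname != sname2]: keep tuples satisfying sname != sname2 → {(Beta, Kim, 23, Wes, 31), (Beta, Wes, 31, Kim, 23), (Lyra, Ola, 16, Tai, 22), (Lyra, Tai, 22, Ola, 16), (Nova, Ned, 12, Vic, 18), (Nova, Vic, 18, Ned, 12)}
π_{sname2, pname} gives {(Kim, Beta), (Ned, Nova), (Ola, Lyra), (Tai, Lyra), (Vic, Nova), (Wes, Beta)}.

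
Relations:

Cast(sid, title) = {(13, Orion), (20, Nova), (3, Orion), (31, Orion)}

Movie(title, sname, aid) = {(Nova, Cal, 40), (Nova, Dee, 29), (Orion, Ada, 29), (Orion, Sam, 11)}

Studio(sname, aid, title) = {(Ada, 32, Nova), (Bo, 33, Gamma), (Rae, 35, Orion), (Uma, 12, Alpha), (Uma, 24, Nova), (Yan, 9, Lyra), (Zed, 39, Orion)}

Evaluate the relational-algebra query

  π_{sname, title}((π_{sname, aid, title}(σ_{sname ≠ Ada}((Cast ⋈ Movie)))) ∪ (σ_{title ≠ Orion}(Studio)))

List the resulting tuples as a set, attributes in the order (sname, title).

Natural join on title: {(13, Orion, Ada, 29), (13, Orion, Sam, 11), (20, Nova, Cal, 40), (20, Nova, Dee, 29), (3, Orion, Ada, 29), (3, Orion, Sam, 11), (31, Orion, Ada, 29), (31, Orion, Sam, 11)}
Selection sname ≠ Ada: {(13, Orion, Sam, 11), (20, Nova, Cal, 40), (20, Nova, Dee, 29), (3, Orion, Sam, 11), (31, Orion, Sam, 11)}
Projecting to sname, aid, title (2 duplicate(s) eliminated): {(Cal, 40, Nova), (Dee, 29, Nova), (Sam, 11, Orion)}
Selection title ≠ Orion: {(Ada, 32, Nova), (Bo, 33, Gamma), (Uma, 12, Alpha), (Uma, 24, Nova), (Yan, 9, Lyra)}
Set union of the two operands is {(Ada, 32, Nova), (Bo, 33, Gamma), (Cal, 40, Nova), (Dee, 29, Nova), (Sam, 11, Orion), (Uma, 12, Alpha), (Uma, 24, Nova), (Yan, 9, Lyra)}.
Projecting to sname, title: {(Ada, Nova), (Bo, Gamma), (Cal, Nova), (Dee, Nova), (Sam, Orion), (Uma, Alpha), (Uma, Nova), (Yan, Lyra)}

{(Ada, Nova), (Bo, Gamma), (Cal, Nova), (Dee, Nova), (Sam, Orion), (Uma, Alpha), (Uma, Nova), (Yan, Lyra)}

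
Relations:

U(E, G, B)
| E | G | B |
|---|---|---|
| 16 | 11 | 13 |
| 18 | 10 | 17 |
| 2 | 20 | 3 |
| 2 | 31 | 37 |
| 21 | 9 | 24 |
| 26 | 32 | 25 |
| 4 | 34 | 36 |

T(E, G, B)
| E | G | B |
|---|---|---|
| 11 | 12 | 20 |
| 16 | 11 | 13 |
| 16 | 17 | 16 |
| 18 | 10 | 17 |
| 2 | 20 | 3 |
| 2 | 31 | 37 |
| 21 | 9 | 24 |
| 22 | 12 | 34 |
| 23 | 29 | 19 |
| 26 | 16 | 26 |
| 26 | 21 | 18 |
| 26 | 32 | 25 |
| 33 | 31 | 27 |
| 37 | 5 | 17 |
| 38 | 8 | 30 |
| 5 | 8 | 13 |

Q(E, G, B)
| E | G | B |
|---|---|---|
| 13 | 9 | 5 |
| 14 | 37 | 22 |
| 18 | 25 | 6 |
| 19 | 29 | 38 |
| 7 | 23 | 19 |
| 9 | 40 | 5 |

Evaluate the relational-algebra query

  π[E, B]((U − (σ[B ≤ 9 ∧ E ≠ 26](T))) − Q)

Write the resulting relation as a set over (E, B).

{(16, 13), (18, 17), (2, 37), (21, 24), (26, 25), (4, 36)}

Filtering on B ≤ 9 ∧ E ≠ 26 leaves {(2, 20, 3)}.
Taking the difference: {(16, 11, 13), (18, 10, 17), (2, 31, 37), (21, 9, 24), (26, 32, 25), (4, 34, 36)}
Taking the difference: {(16, 11, 13), (18, 10, 17), (2, 31, 37), (21, 9, 24), (26, 32, 25), (4, 34, 36)}
π[E, B]: project onto (E, B) → {(16, 13), (18, 17), (2, 37), (21, 24), (26, 25), (4, 36)}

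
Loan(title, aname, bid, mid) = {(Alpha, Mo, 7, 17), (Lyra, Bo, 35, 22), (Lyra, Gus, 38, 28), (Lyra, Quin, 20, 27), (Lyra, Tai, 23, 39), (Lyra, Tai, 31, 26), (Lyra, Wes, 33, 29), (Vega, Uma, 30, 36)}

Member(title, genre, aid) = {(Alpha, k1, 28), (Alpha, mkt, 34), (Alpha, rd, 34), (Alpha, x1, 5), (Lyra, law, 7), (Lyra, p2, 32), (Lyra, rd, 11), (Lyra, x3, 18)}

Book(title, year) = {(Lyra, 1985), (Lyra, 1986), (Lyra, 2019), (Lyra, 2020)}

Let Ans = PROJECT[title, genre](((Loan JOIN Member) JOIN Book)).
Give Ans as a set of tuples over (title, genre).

Loan ⋈ Member (natural join on title): {(Alpha, Mo, 7, 17, k1, 28), (Alpha, Mo, 7, 17, mkt, 34), (Alpha, Mo, 7, 17, rd, 34), (Alpha, Mo, 7, 17, x1, 5), (Lyra, Bo, 35, 22, law, 7), (Lyra, Bo, 35, 22, p2, 32), (Lyra, Bo, 35, 22, rd, 11), (Lyra, Bo, 35, 22, x3, 18), (Lyra, Gus, 38, 28, law, 7), (Lyra, Gus, 38, 28, p2, 32), (Lyra, Gus, 38, 28, rd, 11), (Lyra, Gus, 38, 28, x3, 18), (Lyra, Quin, 20, 27, law, 7), (Lyra, Quin, 20, 27, p2, 32), (Lyra, Quin, 20, 27, rd, 11), (Lyra, Quin, 20, 27, x3, 18), (Lyra, Tai, 23, 39, law, 7), (Lyra, Tai, 23, 39, p2, 32), (Lyra, Tai, 23, 39, rd, 11), (Lyra, Tai, 23, 39, x3, 18), (Lyra, Tai, 31, 26, law, 7), (Lyra, Tai, 31, 26, p2, 32), (Lyra, Tai, 31, 26, rd, 11), (Lyra, Tai, 31, 26, x3, 18), (Lyra, Wes, 33, 29, law, 7), (Lyra, Wes, 33, 29, p2, 32), (Lyra, Wes, 33, 29, rd, 11), (Lyra, Wes, 33, 29, x3, 18)}
(Loan JOIN Member) ⋈ Book (natural join on title): {(Lyra, Bo, 35, 22, law, 7, 1985), (Lyra, Bo, 35, 22, law, 7, 1986), (Lyra, Bo, 35, 22, law, 7, 2019), (Lyra, Bo, 35, 22, law, 7, 2020), (Lyra, Bo, 35, 22, p2, 32, 1985), (Lyra, Bo, 35, 22, p2, 32, 1986), (Lyra, Bo, 35, 22, p2, 32, 2019), (Lyra, Bo, 35, 22, p2, 32, 2020), (Lyra, Bo, 35, 22, rd, 11, 1985), (Lyra, Bo, 35, 22, rd, 11, 1986), (Lyra, Bo, 35, 22, rd, 11, 2019), (Lyra, Bo, 35, 22, rd, 11, 2020), (Lyra, Bo, 35, 22, x3, 18, 1985), (Lyra, Bo, 35, 22, x3, 18, 1986), (Lyra, Bo, 35, 22, x3, 18, 2019), (Lyra, Bo, 35, 22, x3, 18, 2020), (Lyra, Gus, 38, 28, law, 7, 1985), (Lyra, Gus, 38, 28, law, 7, 1986), (Lyra, Gus, 38, 28, law, 7, 2019), (Lyra, Gus, 38, 28, law, 7, 2020), (Lyra, Gus, 38, 28, p2, 32, 1985), (Lyra, Gus, 38, 28, p2, 32, 1986), (Lyra, Gus, 38, 28, p2, 32, 2019), (Lyra, Gus, 38, 28, p2, 32, 2020), (Lyra, Gus, 38, 28, rd, 11, 1985), (Lyra, Gus, 38, 28, rd, 11, 1986), (Lyra, Gus, 38, 28, rd, 11, 2019), (Lyra, Gus, 38, 28, rd, 11, 2020), (Lyra, Gus, 38, 28, x3, 18, 1985), (Lyra, Gus, 38, 28, x3, 18, 1986), (Lyra, Gus, 38, 28, x3, 18, 2019), (Lyra, Gus, 38, 28, x3, 18, 2020), (Lyra, Quin, 20, 27, law, 7, 1985), (Lyra, Quin, 20, 27, law, 7, 1986), (Lyra, Quin, 20, 27, law, 7, 2019), (Lyra, Quin, 20, 27, law, 7, 2020), (Lyra, Quin, 20, 27, p2, 32, 1985), (Lyra, Quin, 20, 27, p2, 32, 1986), (Lyra, Quin, 20, 27, p2, 32, 2019), (Lyra, Quin, 20, 27, p2, 32, 2020), (Lyra, Quin, 20, 27, rd, 11, 1985), (Lyra, Quin, 20, 27, rd, 11, 1986), (Lyra, Quin, 20, 27, rd, 11, 2019), (Lyra, Quin, 20, 27, rd, 11, 2020), (Lyra, Quin, 20, 27, x3, 18, 1985), (Lyra, Quin, 20, 27, x3, 18, 1986), (Lyra, Quin, 20, 27, x3, 18, 2019), (Lyra, Quin, 20, 27, x3, 18, 2020), (Lyra, Tai, 23, 39, law, 7, 1985), (Lyra, Tai, 23, 39, law, 7, 1986), (Lyra, Tai, 23, 39, law, 7, 2019), (Lyra, Tai, 23, 39, law, 7, 2020), (Lyra, Tai, 23, 39, p2, 32, 1985), (Lyra, Tai, 23, 39, p2, 32, 1986), (Lyra, Tai, 23, 39, p2, 32, 2019), (Lyra, Tai, 23, 39, p2, 32, 2020), (Lyra, Tai, 23, 39, rd, 11, 1985), (Lyra, Tai, 23, 39, rd, 11, 1986), (Lyra, Tai, 23, 39, rd, 11, 2019), (Lyra, Tai, 23, 39, rd, 11, 2020), (Lyra, Tai, 23, 39, x3, 18, 1985), (Lyra, Tai, 23, 39, x3, 18, 1986), (Lyra, Tai, 23, 39, x3, 18, 2019), (Lyra, Tai, 23, 39, x3, 18, 2020), (Lyra, Tai, 31, 26, law, 7, 1985), (Lyra, Tai, 31, 26, law, 7, 1986), (Lyra, Tai, 31, 26, law, 7, 2019), (Lyra, Tai, 31, 26, law, 7, 2020), (Lyra, Tai, 31, 26, p2, 32, 1985), (Lyra, Tai, 31, 26, p2, 32, 1986), (Lyra, Tai, 31, 26, p2, 32, 2019), (Lyra, Tai, 31, 26, p2, 32, 2020), (Lyra, Tai, 31, 26, rd, 11, 1985), (Lyra, Tai, 31, 26, rd, 11, 1986), (Lyra, Tai, 31, 26, rd, 11, 2019), (Lyra, Tai, 31, 26, rd, 11, 2020), (Lyra, Tai, 31, 26, x3, 18, 1985), (Lyra, Tai, 31, 26, x3, 18, 1986), (Lyra, Tai, 31, 26, x3, 18, 2019), (Lyra, Tai, 31, 26, x3, 18, 2020), (Lyra, Wes, 33, 29, law, 7, 1985), (Lyra, Wes, 33, 29, law, 7, 1986), (Lyra, Wes, 33, 29, law, 7, 2019), (Lyra, Wes, 33, 29, law, 7, 2020), (Lyra, Wes, 33, 29, p2, 32, 1985), (Lyra, Wes, 33, 29, p2, 32, 1986), (Lyra, Wes, 33, 29, p2, 32, 2019), (Lyra, Wes, 33, 29, p2, 32, 2020), (Lyra, Wes, 33, 29, rd, 11, 1985), (Lyra, Wes, 33, 29, rd, 11, 1986), (Lyra, Wes, 33, 29, rd, 11, 2019), (Lyra, Wes, 33, 29, rd, 11, 2020), (Lyra, Wes, 33, 29, x3, 18, 1985), (Lyra, Wes, 33, 29, x3, 18, 1986), (Lyra, Wes, 33, 29, x3, 18, 2019), (Lyra, Wes, 33, 29, x3, 18, 2020)}
Keep only column(s) title, genre (92 duplicate(s) eliminated): {(Lyra, law), (Lyra, p2), (Lyra, rd), (Lyra, x3)}

{(Lyra, law), (Lyra, p2), (Lyra, rd), (Lyra, x3)}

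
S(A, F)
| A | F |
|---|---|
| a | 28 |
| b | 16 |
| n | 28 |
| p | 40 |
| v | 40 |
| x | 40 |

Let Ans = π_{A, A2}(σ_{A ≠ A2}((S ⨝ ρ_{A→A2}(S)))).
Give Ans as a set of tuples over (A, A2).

{(a, n), (n, a), (p, v), (p, x), (v, p), (v, x), (x, p), (x, v)}

ρ[A→A2]: schema becomes (A2, F); tuples unchanged.
Natural join on F: {(a, 28, a), (a, 28, n), (b, 16, b), (n, 28, a), (n, 28, n), (p, 40, p), (p, 40, v), (p, 40, x), (v, 40, p), (v, 40, v), (v, 40, x), (x, 40, p), (x, 40, v), (x, 40, x)}
Apply σ_{A ≠ A2}; surviving tuples: {(a, 28, n), (n, 28, a), (p, 40, v), (p, 40, x), (v, 40, p), (v, 40, x), (x, 40, p), (x, 40, v)}
π[A, A2]: project onto (A, A2) → {(a, n), (n, a), (p, v), (p, x), (v, p), (v, x), (x, p), (x, v)}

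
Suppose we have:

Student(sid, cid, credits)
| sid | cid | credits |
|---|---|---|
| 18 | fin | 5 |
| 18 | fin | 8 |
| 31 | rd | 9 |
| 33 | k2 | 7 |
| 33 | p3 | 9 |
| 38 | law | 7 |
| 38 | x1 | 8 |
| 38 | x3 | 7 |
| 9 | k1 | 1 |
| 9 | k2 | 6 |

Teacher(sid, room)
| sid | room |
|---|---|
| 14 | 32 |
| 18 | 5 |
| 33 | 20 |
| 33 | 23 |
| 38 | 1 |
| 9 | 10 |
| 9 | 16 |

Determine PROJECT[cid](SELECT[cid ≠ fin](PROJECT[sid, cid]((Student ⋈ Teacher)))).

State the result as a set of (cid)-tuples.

{k1, k2, law, p3, x1, x3}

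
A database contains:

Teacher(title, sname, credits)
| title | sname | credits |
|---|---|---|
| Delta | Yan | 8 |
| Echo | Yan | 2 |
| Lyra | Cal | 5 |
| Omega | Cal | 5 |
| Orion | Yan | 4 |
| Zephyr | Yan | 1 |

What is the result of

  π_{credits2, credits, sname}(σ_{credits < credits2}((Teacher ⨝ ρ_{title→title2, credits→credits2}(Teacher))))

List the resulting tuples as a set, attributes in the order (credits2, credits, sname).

{(2, 1, Yan), (4, 1, Yan), (4, 2, Yan), (8, 1, Yan), (8, 2, Yan), (8, 4, Yan)}

ρ[title→title2, credits→credits2]: schema becomes (title2, sname, credits2); tuples unchanged.
Teacher ⋈ ρ_{title→title2, credits→credits2}(Teacher) (natural join on sname): {(Delta, Yan, 8, Delta, 8), (Delta, Yan, 8, Echo, 2), (Delta, Yan, 8, Orion, 4), (Delta, Yan, 8, Zephyr, 1), (Echo, Yan, 2, Delta, 8), (Echo, Yan, 2, Echo, 2), (Echo, Yan, 2, Orion, 4), (Echo, Yan, 2, Zephyr, 1), (Lyra, Cal, 5, Lyra, 5), (Lyra, Cal, 5, Omega, 5), (Omega, Cal, 5, Lyra, 5), (Omega, Cal, 5, Omega, 5), (Orion, Yan, 4, Delta, 8), (Orion, Yan, 4, Echo, 2), (Orion, Yan, 4, Orion, 4), (Orion, Yan, 4, Zephyr, 1), (Zephyr, Yan, 1, Delta, 8), (Zephyr, Yan, 1, Echo, 2), (Zephyr, Yan, 1, Orion, 4), (Zephyr, Yan, 1, Zephyr, 1)}
Apply σ_{credits < credits2}; surviving tuples: {(Echo, Yan, 2, Delta, 8), (Echo, Yan, 2, Orion, 4), (Orion, Yan, 4, Delta, 8), (Zephyr, Yan, 1, Delta, 8), (Zephyr, Yan, 1, Echo, 2), (Zephyr, Yan, 1, Orion, 4)}
π_{credits2, credits, sname} gives {(2, 1, Yan), (4, 1, Yan), (4, 2, Yan), (8, 1, Yan), (8, 2, Yan), (8, 4, Yan)}.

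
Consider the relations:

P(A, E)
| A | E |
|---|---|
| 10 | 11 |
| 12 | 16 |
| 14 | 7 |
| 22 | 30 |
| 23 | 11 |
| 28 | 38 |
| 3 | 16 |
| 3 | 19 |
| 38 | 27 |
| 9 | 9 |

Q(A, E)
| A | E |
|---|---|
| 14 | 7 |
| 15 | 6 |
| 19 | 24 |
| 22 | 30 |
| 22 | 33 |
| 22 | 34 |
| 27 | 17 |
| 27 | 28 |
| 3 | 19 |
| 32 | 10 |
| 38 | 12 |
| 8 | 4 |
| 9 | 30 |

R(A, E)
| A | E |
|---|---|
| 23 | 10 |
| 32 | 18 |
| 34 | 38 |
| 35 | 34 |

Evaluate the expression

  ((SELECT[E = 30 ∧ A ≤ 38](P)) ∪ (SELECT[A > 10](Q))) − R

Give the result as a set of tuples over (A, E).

Apply σ_{E = 30 ∧ A ≤ 38}; surviving tuples: {(22, 30)}
Apply σ_{A > 10}; surviving tuples: {(14, 7), (15, 6), (19, 24), (22, 30), (22, 33), (22, 34), (27, 17), (27, 28), (32, 10), (38, 12)}
Set union of the two operands is {(14, 7), (15, 6), (19, 24), (22, 30), (22, 33), (22, 34), (27, 17), (27, 28), (32, 10), (38, 12)}.
Set difference of the two operands is {(14, 7), (15, 6), (19, 24), (22, 30), (22, 33), (22, 34), (27, 17), (27, 28), (32, 10), (38, 12)}.

{(14, 7), (15, 6), (19, 24), (22, 30), (22, 33), (22, 34), (27, 17), (27, 28), (32, 10), (38, 12)}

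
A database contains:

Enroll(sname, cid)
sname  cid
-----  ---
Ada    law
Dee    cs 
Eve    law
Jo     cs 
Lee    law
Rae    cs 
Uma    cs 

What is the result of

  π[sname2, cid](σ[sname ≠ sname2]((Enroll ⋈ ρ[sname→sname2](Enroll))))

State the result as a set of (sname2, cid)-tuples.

ρ[sname→sname2]: schema becomes (sname2, cid); tuples unchanged.
Enroll ⋈ ρ[sname→sname2](Enroll) (natural join on cid): {(Ada, law, Ada), (Ada, law, Eve), (Ada, law, Lee), (Dee, cs, Dee), (Dee, cs, Jo), (Dee, cs, Rae), (Dee, cs, Uma), (Eve, law, Ada), (Eve, law, Eve), (Eve, law, Lee), (Jo, cs, Dee), (Jo, cs, Jo), (Jo, cs, Rae), (Jo, cs, Uma), (Lee, law, Ada), (Lee, law, Eve), (Lee, law, Lee), (Rae, cs, Dee), (Rae, cs, Jo), (Rae, cs, Rae), (Rae, cs, Uma), (Uma, cs, Dee), (Uma, cs, Jo), (Uma, cs, Rae), (Uma, cs, Uma)}
Filtering on sname ≠ sname2 leaves {(Ada, law, Eve), (Ada, law, Lee), (Dee, cs, Jo), (Dee, cs, Rae), (Dee, cs, Uma), (Eve, law, Ada), (Eve, law, Lee), (Jo, cs, Dee), (Jo, cs, Rae), (Jo, cs, Uma), (Lee, law, Ada), (Lee, law, Eve), (Rae, cs, Dee), (Rae, cs, Jo), (Rae, cs, Uma), (Uma, cs, Dee), (Uma, cs, Jo), (Uma, cs, Rae)}.
Keep only column(s) sname2, cid (11 duplicate(s) eliminated): {(Ada, law), (Dee, cs), (Eve, law), (Jo, cs), (Lee, law), (Rae, cs), (Uma, cs)}

{(Ada, law), (Dee, cs), (Eve, law), (Jo, cs), (Lee, law), (Rae, cs), (Uma, cs)}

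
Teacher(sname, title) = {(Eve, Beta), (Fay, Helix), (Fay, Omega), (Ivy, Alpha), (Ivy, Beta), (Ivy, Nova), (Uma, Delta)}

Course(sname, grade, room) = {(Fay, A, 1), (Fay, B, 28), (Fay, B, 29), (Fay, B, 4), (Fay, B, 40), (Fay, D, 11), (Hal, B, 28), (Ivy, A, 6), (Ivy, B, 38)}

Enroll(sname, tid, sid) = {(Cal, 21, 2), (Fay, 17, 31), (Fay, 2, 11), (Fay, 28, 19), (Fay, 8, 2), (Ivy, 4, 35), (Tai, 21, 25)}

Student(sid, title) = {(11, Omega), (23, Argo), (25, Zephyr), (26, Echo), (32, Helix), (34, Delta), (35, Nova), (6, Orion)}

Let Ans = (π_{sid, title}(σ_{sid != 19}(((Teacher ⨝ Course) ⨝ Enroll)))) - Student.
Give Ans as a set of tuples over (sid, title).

{(11, Helix), (2, Helix), (2, Omega), (31, Helix), (31, Omega), (35, Alpha), (35, Beta)}

Joining Teacher and Course on sname yields {(Fay, Helix, A, 1), (Fay, Helix, B, 28), (Fay, Helix, B, 29), (Fay, Helix, B, 4), (Fay, Helix, B, 40), (Fay, Helix, D, 11), (Fay, Omega, A, 1), (Fay, Omega, B, 28), (Fay, Omega, B, 29), (Fay, Omega, B, 4), (Fay, Omega, B, 40), (Fay, Omega, D, 11), (Ivy, Alpha, A, 6), (Ivy, Alpha, B, 38), (Ivy, Beta, A, 6), (Ivy, Beta, B, 38), (Ivy, Nova, A, 6), (Ivy, Nova, B, 38)}.
Joining (Teacher ⨝ Course) and Enroll on sname yields {(Fay, Helix, A, 1, 17, 31), (Fay, Helix, A, 1, 2, 11), (Fay, Helix, A, 1, 28, 19), (Fay, Helix, A, 1, 8, 2), (Fay, Helix, B, 28, 17, 31), (Fay, Helix, B, 28, 2, 11), (Fay, Helix, B, 28, 28, 19), (Fay, Helix, B, 28, 8, 2), (Fay, Helix, B, 29, 17, 31), (Fay, Helix, B, 29, 2, 11), (Fay, Helix, B, 29, 28, 19), (Fay, Helix, B, 29, 8, 2), (Fay, Helix, B, 4, 17, 31), (Fay, Helix, B, 4, 2, 11), (Fay, Helix, B, 4, 28, 19), (Fay, Helix, B, 4, 8, 2), (Fay, Helix, B, 40, 17, 31), (Fay, Helix, B, 40, 2, 11), (Fay, Helix, B, 40, 28, 19), (Fay, Helix, B, 40, 8, 2), (Fay, Helix, D, 11, 17, 31), (Fay, Helix, D, 11, 2, 11), (Fay, Helix, D, 11, 28, 19), (Fay, Helix, D, 11, 8, 2), (Fay, Omega, A, 1, 17, 31), (Fay, Omega, A, 1, 2, 11), (Fay, Omega, A, 1, 28, 19), (Fay, Omega, A, 1, 8, 2), (Fay, Omega, B, 28, 17, 31), (Fay, Omega, B, 28, 2, 11), (Fay, Omega, B, 28, 28, 19), (Fay, Omega, B, 28, 8, 2), (Fay, Omega, B, 29, 17, 31), (Fay, Omega, B, 29, 2, 11), (Fay, Omega, B, 29, 28, 19), (Fay, Omega, B, 29, 8, 2), (Fay, Omega, B, 4, 17, 31), (Fay, Omega, B, 4, 2, 11), (Fay, Omega, B, 4, 28, 19), (Fay, Omega, B, 4, 8, 2), (Fay, Omega, B, 40, 17, 31), (Fay, Omega, B, 40, 2, 11), (Fay, Omega, B, 40, 28, 19), (Fay, Omega, B, 40, 8, 2), (Fay, Omega, D, 11, 17, 31), (Fay, Omega, D, 11, 2, 11), (Fay, Omega, D, 11, 28, 19), (Fay, Omega, D, 11, 8, 2), (Ivy, Alpha, A, 6, 4, 35), (Ivy, Alpha, B, 38, 4, 35), (Ivy, Beta, A, 6, 4, 35), (Ivy, Beta, B, 38, 4, 35), (Ivy, Nova, A, 6, 4, 35), (Ivy, Nova, B, 38, 4, 35)}.
Selection sid != 19: {(Fay, Helix, A, 1, 17, 31), (Fay, Helix, A, 1, 2, 11), (Fay, Helix, A, 1, 8, 2), (Fay, Helix, B, 28, 17, 31), (Fay, Helix, B, 28, 2, 11), (Fay, Helix, B, 28, 8, 2), (Fay, Helix, B, 29, 17, 31), (Fay, Helix, B, 29, 2, 11), (Fay, Helix, B, 29, 8, 2), (Fay, Helix, B, 4, 17, 31), (Fay, Helix, B, 4, 2, 11), (Fay, Helix, B, 4, 8, 2), (Fay, Helix, B, 40, 17, 31), (Fay, Helix, B, 40, 2, 11), (Fay, Helix, B, 40, 8, 2), (Fay, Helix, D, 11, 17, 31), (Fay, Helix, D, 11, 2, 11), (Fay, Helix, D, 11, 8, 2), (Fay, Omega, A, 1, 17, 31), (Fay, Omega, A, 1, 2, 11), (Fay, Omega, A, 1, 8, 2), (Fay, Omega, B, 28, 17, 31), (Fay, Omega, B, 28, 2, 11), (Fay, Omega, B, 28, 8, 2), (Fay, Omega, B, 29, 17, 31), (Fay, Omega, B, 29, 2, 11), (Fay, Omega, B, 29, 8, 2), (Fay, Omega, B, 4, 17, 31), (Fay, Omega, B, 4, 2, 11), (Fay, Omega, B, 4, 8, 2), (Fay, Omega, B, 40, 17, 31), (Fay, Omega, B, 40, 2, 11), (Fay, Omega, B, 40, 8, 2), (Fay, Omega, D, 11, 17, 31), (Fay, Omega, D, 11, 2, 11), (Fay, Omega, D, 11, 8, 2), (Ivy, Alpha, A, 6, 4, 35), (Ivy, Alpha, B, 38, 4, 35), (Ivy, Beta, A, 6, 4, 35), (Ivy, Beta, B, 38, 4, 35), (Ivy, Nova, A, 6, 4, 35), (Ivy, Nova, B, 38, 4, 35)}
Projecting to sid, title (33 duplicate(s) eliminated): {(11, Helix), (11, Omega), (2, Helix), (2, Omega), (31, Helix), (31, Omega), (35, Alpha), (35, Beta), (35, Nova)}
Set difference of the two operands is {(11, Helix), (2, Helix), (2, Omega), (31, Helix), (31, Omega), (35, Alpha), (35, Beta)}.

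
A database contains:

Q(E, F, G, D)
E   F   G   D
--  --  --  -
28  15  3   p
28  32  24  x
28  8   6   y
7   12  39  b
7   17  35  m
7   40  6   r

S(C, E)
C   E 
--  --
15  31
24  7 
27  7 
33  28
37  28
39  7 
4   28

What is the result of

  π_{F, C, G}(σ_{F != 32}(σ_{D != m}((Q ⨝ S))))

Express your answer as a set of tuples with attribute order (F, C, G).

Q ⋈ S (natural join on E): {(28, 15, 3, p, 33), (28, 15, 3, p, 37), (28, 15, 3, p, 4), (28, 32, 24, x, 33), (28, 32, 24, x, 37), (28, 32, 24, x, 4), (28, 8, 6, y, 33), (28, 8, 6, y, 37), (28, 8, 6, y, 4), (7, 12, 39, b, 24), (7, 12, 39, b, 27), (7, 12, 39, b, 39), (7, 17, 35, m, 24), (7, 17, 35, m, 27), (7, 17, 35, m, 39), (7, 40, 6, r, 24), (7, 40, 6, r, 27), (7, 40, 6, r, 39)}
Apply σ_{D != m}; surviving tuples: {(28, 15, 3, p, 33), (28, 15, 3, p, 37), (28, 15, 3, p, 4), (28, 32, 24, x, 33), (28, 32, 24, x, 37), (28, 32, 24, x, 4), (28, 8, 6, y, 33), (28, 8, 6, y, 37), (28, 8, 6, y, 4), (7, 12, 39, b, 24), (7, 12, 39, b, 27), (7, 12, 39, b, 39), (7, 40, 6, r, 24), (7, 40, 6, r, 27), (7, 40, 6, r, 39)}
Apply σ_{F != 32}; surviving tuples: {(28, 15, 3, p, 33), (28, 15, 3, p, 37), (28, 15, 3, p, 4), (28, 8, 6, y, 33), (28, 8, 6, y, 37), (28, 8, 6, y, 4), (7, 12, 39, b, 24), (7, 12, 39, b, 27), (7, 12, 39, b, 39), (7, 40, 6, r, 24), (7, 40, 6, r, 27), (7, 40, 6, r, 39)}
π_{F, C, G} gives {(12, 24, 39), (12, 27, 39), (12, 39, 39), (15, 33, 3), (15, 37, 3), (15, 4, 3), (40, 24, 6), (40, 27, 6), (40, 39, 6), (8, 33, 6), (8, 37, 6), (8, 4, 6)}.

{(12, 24, 39), (12, 27, 39), (12, 39, 39), (15, 33, 3), (15, 37, 3), (15, 4, 3), (40, 24, 6), (40, 27, 6), (40, 39, 6), (8, 33, 6), (8, 37, 6), (8, 4, 6)}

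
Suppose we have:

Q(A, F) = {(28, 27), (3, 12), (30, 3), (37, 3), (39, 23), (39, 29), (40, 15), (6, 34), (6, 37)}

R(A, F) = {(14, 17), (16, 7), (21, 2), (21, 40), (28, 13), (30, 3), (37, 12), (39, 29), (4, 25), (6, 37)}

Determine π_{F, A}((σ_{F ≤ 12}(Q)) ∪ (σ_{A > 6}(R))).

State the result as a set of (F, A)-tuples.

Apply σ_{F ≤ 12}; surviving tuples: {(3, 12), (30, 3), (37, 3)}
Apply σ_{A > 6}; surviving tuples: {(14, 17), (16, 7), (21, 2), (21, 40), (28, 13), (30, 3), (37, 12), (39, 29)}
Taking the union: {(14, 17), (16, 7), (21, 2), (21, 40), (28, 13), (3, 12), (30, 3), (37, 12), (37, 3), (39, 29)}
Projecting to F, A: {(12, 3), (12, 37), (13, 28), (17, 14), (2, 21), (29, 39), (3, 30), (3, 37), (40, 21), (7, 16)}

{(12, 3), (12, 37), (13, 28), (17, 14), (2, 21), (29, 39), (3, 30), (3, 37), (40, 21), (7, 16)}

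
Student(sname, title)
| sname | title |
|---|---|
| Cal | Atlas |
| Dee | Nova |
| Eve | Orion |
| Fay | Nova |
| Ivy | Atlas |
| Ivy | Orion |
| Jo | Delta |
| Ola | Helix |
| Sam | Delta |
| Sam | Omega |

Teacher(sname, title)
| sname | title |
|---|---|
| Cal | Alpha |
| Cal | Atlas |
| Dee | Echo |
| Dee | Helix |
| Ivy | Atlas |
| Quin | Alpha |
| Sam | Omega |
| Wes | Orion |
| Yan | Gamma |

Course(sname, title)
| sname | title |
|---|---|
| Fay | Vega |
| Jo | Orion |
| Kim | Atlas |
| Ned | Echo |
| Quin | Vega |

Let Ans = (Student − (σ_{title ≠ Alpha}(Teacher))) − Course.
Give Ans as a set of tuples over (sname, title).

{(Dee, Nova), (Eve, Orion), (Fay, Nova), (Ivy, Orion), (Jo, Delta), (Ola, Helix), (Sam, Delta)}

Selection title ≠ Alpha: {(Cal, Atlas), (Dee, Echo), (Dee, Helix), (Ivy, Atlas), (Sam, Omega), (Wes, Orion), (Yan, Gamma)}
Difference: {(Cal, Atlas), (Dee, Nova), (Eve, Orion), (Fay, Nova), (Ivy, Atlas), (Ivy, Orion), (Jo, Delta), (Ola, Helix), (Sam, Delta), (Sam, Omega)} with {(Cal, Atlas), (Dee, Echo), (Dee, Helix), (Ivy, Atlas), (Sam, Omega), (Wes, Orion), (Yan, Gamma)} → {(Dee, Nova), (Eve, Orion), (Fay, Nova), (Ivy, Orion), (Jo, Delta), (Ola, Helix), (Sam, Delta)}
Difference: {(Dee, Nova), (Eve, Orion), (Fay, Nova), (Ivy, Orion), (Jo, Delta), (Ola, Helix), (Sam, Delta)} with {(Fay, Vega), (Jo, Orion), (Kim, Atlas), (Ned, Echo), (Quin, Vega)} → {(Dee, Nova), (Eve, Orion), (Fay, Nova), (Ivy, Orion), (Jo, Delta), (Ola, Helix), (Sam, Delta)}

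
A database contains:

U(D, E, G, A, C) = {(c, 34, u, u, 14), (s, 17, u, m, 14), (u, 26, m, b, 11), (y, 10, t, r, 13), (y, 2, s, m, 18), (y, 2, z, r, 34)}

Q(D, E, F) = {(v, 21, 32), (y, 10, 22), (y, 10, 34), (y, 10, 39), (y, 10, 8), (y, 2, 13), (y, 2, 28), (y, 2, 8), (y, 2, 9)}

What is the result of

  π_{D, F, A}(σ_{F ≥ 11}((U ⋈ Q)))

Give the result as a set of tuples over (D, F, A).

{(y, 13, m), (y, 13, r), (y, 22, r), (y, 28, m), (y, 28, r), (y, 34, r), (y, 39, r)}

U ⋈ Q (natural join on D, E): {(y, 10, t, r, 13, 22), (y, 10, t, r, 13, 34), (y, 10, t, r, 13, 39), (y, 10, t, r, 13, 8), (y, 2, s, m, 18, 13), (y, 2, s, m, 18, 28), (y, 2, s, m, 18, 8), (y, 2, s, m, 18, 9), (y, 2, z, r, 34, 13), (y, 2, z, r, 34, 28), (y, 2, z, r, 34, 8), (y, 2, z, r, 34, 9)}
Selection F ≥ 11: {(y, 10, t, r, 13, 22), (y, 10, t, r, 13, 34), (y, 10, t, r, 13, 39), (y, 2, s, m, 18, 13), (y, 2, s, m, 18, 28), (y, 2, z, r, 34, 13), (y, 2, z, r, 34, 28)}
π_{D, F, A} gives {(y, 13, m), (y, 13, r), (y, 22, r), (y, 28, m), (y, 28, r), (y, 34, r), (y, 39, r)}.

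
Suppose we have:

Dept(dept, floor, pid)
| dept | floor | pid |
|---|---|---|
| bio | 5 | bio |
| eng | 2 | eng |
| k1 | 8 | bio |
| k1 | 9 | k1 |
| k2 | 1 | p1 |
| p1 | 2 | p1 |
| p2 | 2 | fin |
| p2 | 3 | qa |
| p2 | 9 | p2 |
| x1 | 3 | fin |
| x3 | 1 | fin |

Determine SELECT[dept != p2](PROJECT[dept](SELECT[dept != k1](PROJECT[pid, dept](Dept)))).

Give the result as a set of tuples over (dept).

π[pid, dept]: project onto (pid, dept) → {(bio, bio), (bio, k1), (eng, eng), (fin, p2), (fin, x1), (fin, x3), (k1, k1), (p1, k2), (p1, p1), (p2, p2), (qa, p2)}
Filtering on dept != k1 leaves {(bio, bio), (eng, eng), (fin, p2), (fin, x1), (fin, x3), (p1, k2), (p1, p1), (p2, p2), (qa, p2)}.
π[dept]: project onto (dept) (2 duplicate(s) eliminated) → {bio, eng, k2, p1, p2, x1, x3}
Filtering on dept != p2 leaves {bio, eng, k2, p1, x1, x3}.

{bio, eng, k2, p1, x1, x3}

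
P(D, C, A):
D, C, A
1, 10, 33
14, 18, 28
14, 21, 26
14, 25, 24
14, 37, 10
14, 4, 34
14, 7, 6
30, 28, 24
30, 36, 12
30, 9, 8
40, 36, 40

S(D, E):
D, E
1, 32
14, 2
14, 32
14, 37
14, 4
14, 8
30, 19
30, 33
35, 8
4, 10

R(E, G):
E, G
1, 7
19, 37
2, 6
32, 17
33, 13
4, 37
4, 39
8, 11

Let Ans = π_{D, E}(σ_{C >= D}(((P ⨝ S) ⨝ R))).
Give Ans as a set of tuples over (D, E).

{(1, 32), (14, 2), (14, 32), (14, 4), (14, 8), (30, 19), (30, 33)}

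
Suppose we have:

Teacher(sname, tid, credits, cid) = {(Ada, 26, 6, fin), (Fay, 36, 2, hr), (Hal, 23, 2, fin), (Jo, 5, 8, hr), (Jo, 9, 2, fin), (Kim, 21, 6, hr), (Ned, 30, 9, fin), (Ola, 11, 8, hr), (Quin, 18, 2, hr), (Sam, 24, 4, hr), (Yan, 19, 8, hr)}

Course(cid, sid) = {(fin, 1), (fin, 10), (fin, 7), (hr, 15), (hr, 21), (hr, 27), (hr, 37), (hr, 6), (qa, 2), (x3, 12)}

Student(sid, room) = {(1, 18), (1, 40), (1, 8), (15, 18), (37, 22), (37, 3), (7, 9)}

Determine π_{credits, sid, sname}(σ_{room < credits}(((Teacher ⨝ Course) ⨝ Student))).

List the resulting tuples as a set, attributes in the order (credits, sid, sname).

Teacher ⋈ Course (natural join on cid): {(Ada, 26, 6, fin, 1), (Ada, 26, 6, fin, 10), (Ada, 26, 6, fin, 7), (Fay, 36, 2, hr, 15), (Fay, 36, 2, hr, 21), (Fay, 36, 2, hr, 27), (Fay, 36, 2, hr, 37), (Fay, 36, 2, hr, 6), (Hal, 23, 2, fin, 1), (Hal, 23, 2, fin, 10), (Hal, 23, 2, fin, 7), (Jo, 5, 8, hr, 15), (Jo, 5, 8, hr, 21), (Jo, 5, 8, hr, 27), (Jo, 5, 8, hr, 37), (Jo, 5, 8, hr, 6), (Jo, 9, 2, fin, 1), (Jo, 9, 2, fin, 10), (Jo, 9, 2, fin, 7), (Kim, 21, 6, hr, 15), (Kim, 21, 6, hr, 21), (Kim, 21, 6, hr, 27), (Kim, 21, 6, hr, 37), (Kim, 21, 6, hr, 6), (Ned, 30, 9, fin, 1), (Ned, 30, 9, fin, 10), (Ned, 30, 9, fin, 7), (Ola, 11, 8, hr, 15), (Ola, 11, 8, hr, 21), (Ola, 11, 8, hr, 27), (Ola, 11, 8, hr, 37), (Ola, 11, 8, hr, 6), (Quin, 18, 2, hr, 15), (Quin, 18, 2, hr, 21), (Quin, 18, 2, hr, 27), (Quin, 18, 2, hr, 37), (Quin, 18, 2, hr, 6), (Sam, 24, 4, hr, 15), (Sam, 24, 4, hr, 21), (Sam, 24, 4, hr, 27), (Sam, 24, 4, hr, 37), (Sam, 24, 4, hr, 6), (Yan, 19, 8, hr, 15), (Yan, 19, 8, hr, 21), (Yan, 19, 8, hr, 27), (Yan, 19, 8, hr, 37), (Yan, 19, 8, hr, 6)}
(Teacher ⨝ Course) ⋈ Student (natural join on sid): {(Ada, 26, 6, fin, 1, 18), (Ada, 26, 6, fin, 1, 40), (Ada, 26, 6, fin, 1, 8), (Ada, 26, 6, fin, 7, 9), (Fay, 36, 2, hr, 15, 18), (Fay, 36, 2, hr, 37, 22), (Fay, 36, 2, hr, 37, 3), (Hal, 23, 2, fin, 1, 18), (Hal, 23, 2, fin, 1, 40), (Hal, 23, 2, fin, 1, 8), (Hal, 23, 2, fin, 7, 9), (Jo, 5, 8, hr, 15, 18), (Jo, 5, 8, hr, 37, 22), (Jo, 5, 8, hr, 37, 3), (Jo, 9, 2, fin, 1, 18), (Jo, 9, 2, fin, 1, 40), (Jo, 9, 2, fin, 1, 8), (Jo, 9, 2, fin, 7, 9), (Kim, 21, 6, hr, 15, 18), (Kim, 21, 6, hr, 37, 22), (Kim, 21, 6, hr, 37, 3), (Ned, 30, 9, fin, 1, 18), (Ned, 30, 9, fin, 1, 40), (Ned, 30, 9, fin, 1, 8), (Ned, 30, 9, fin, 7, 9), (Ola, 11, 8, hr, 15, 18), (Ola, 11, 8, hr, 37, 22), (Ola, 11, 8, hr, 37, 3), (Quin, 18, 2, hr, 15, 18), (Quin, 18, 2, hr, 37, 22), (Quin, 18, 2, hr, 37, 3), (Sam, 24, 4, hr, 15, 18), (Sam, 24, 4, hr, 37, 22), (Sam, 24, 4, hr, 37, 3), (Yan, 19, 8, hr, 15, 18), (Yan, 19, 8, hr, 37, 22), (Yan, 19, 8, hr, 37, 3)}
Selection room < credits: {(Jo, 5, 8, hr, 37, 3), (Kim, 21, 6, hr, 37, 3), (Ned, 30, 9, fin, 1, 8), (Ola, 11, 8, hr, 37, 3), (Sam, 24, 4, hr, 37, 3), (Yan, 19, 8, hr, 37, 3)}
Projecting to credits, sid, sname: {(4, 37, Sam), (6, 37, Kim), (8, 37, Jo), (8, 37, Ola), (8, 37, Yan), (9, 1, Ned)}

{(4, 37, Sam), (6, 37, Kim), (8, 37, Jo), (8, 37, Ola), (8, 37, Yan), (9, 1, Ned)}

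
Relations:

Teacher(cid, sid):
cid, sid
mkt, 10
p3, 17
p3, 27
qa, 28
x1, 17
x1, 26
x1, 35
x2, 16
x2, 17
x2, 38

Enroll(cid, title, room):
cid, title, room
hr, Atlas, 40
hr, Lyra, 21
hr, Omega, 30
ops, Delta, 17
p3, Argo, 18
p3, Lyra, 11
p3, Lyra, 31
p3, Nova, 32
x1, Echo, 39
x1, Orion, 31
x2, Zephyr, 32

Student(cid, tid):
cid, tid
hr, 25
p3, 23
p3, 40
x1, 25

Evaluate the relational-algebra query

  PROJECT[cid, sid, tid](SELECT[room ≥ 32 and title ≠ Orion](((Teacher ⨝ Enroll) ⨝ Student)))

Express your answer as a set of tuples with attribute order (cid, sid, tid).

{(p3, 17, 23), (p3, 17, 40), (p3, 27, 23), (p3, 27, 40), (x1, 17, 25), (x1, 26, 25), (x1, 35, 25)}

Joining Teacher and Enroll on cid yields {(p3, 17, Argo, 18), (p3, 17, Lyra, 11), (p3, 17, Lyra, 31), (p3, 17, Nova, 32), (p3, 27, Argo, 18), (p3, 27, Lyra, 11), (p3, 27, Lyra, 31), (p3, 27, Nova, 32), (x1, 17, Echo, 39), (x1, 17, Orion, 31), (x1, 26, Echo, 39), (x1, 26, Orion, 31), (x1, 35, Echo, 39), (x1, 35, Orion, 31), (x2, 16, Zephyr, 32), (x2, 17, Zephyr, 32), (x2, 38, Zephyr, 32)}.
Joining (Teacher ⨝ Enroll) and Student on cid yields {(p3, 17, Argo, 18, 23), (p3, 17, Argo, 18, 40), (p3, 17, Lyra, 11, 23), (p3, 17, Lyra, 11, 40), (p3, 17, Lyra, 31, 23), (p3, 17, Lyra, 31, 40), (p3, 17, Nova, 32, 23), (p3, 17, Nova, 32, 40), (p3, 27, Argo, 18, 23), (p3, 27, Argo, 18, 40), (p3, 27, Lyra, 11, 23), (p3, 27, Lyra, 11, 40), (p3, 27, Lyra, 31, 23), (p3, 27, Lyra, 31, 40), (p3, 27, Nova, 32, 23), (p3, 27, Nova, 32, 40), (x1, 17, Echo, 39, 25), (x1, 17, Orion, 31, 25), (x1, 26, Echo, 39, 25), (x1, 26, Orion, 31, 25), (x1, 35, Echo, 39, 25), (x1, 35, Orion, 31, 25)}.
Filtering on room ≥ 32 and title ≠ Orion leaves {(p3, 17, Nova, 32, 23), (p3, 17, Nova, 32, 40), (p3, 27, Nova, 32, 23), (p3, 27, Nova, 32, 40), (x1, 17, Echo, 39, 25), (x1, 26, Echo, 39, 25), (x1, 35, Echo, 39, 25)}.
π[cid, sid, tid]: project onto (cid, sid, tid) → {(p3, 17, 23), (p3, 17, 40), (p3, 27, 23), (p3, 27, 40), (x1, 17, 25), (x1, 26, 25), (x1, 35, 25)}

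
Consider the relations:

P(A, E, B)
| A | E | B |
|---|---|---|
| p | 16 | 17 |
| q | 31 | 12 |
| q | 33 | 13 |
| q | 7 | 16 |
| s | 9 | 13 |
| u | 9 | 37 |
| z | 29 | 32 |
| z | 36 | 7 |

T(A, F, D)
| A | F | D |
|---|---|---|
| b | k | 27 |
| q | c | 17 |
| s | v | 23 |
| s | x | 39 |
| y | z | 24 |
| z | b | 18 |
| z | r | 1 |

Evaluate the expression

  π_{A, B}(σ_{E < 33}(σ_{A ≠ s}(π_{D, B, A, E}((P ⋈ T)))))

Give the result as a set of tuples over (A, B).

{(q, 12), (q, 16), (z, 32)}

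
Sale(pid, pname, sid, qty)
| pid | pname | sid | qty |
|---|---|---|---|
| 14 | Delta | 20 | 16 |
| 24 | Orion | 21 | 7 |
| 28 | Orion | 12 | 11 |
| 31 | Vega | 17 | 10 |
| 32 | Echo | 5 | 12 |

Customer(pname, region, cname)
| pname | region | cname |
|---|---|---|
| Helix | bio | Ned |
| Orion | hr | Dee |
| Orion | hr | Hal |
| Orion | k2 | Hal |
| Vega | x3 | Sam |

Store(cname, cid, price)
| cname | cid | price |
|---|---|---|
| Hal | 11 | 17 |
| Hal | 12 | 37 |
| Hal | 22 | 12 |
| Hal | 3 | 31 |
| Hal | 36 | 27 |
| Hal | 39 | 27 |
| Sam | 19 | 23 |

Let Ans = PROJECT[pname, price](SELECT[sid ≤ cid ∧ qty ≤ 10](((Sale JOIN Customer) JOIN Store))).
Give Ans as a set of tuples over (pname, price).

{(Orion, 12), (Orion, 27), (Vega, 23)}

Natural join on pname: {(24, Orion, 21, 7, hr, Dee), (24, Orion, 21, 7, hr, Hal), (24, Orion, 21, 7, k2, Hal), (28, Orion, 12, 11, hr, Dee), (28, Orion, 12, 11, hr, Hal), (28, Orion, 12, 11, k2, Hal), (31, Vega, 17, 10, x3, Sam)}
Natural join on cname: {(24, Orion, 21, 7, hr, Hal, 11, 17), (24, Orion, 21, 7, hr, Hal, 12, 37), (24, Orion, 21, 7, hr, Hal, 22, 12), (24, Orion, 21, 7, hr, Hal, 3, 31), (24, Orion, 21, 7, hr, Hal, 36, 27), (24, Orion, 21, 7, hr, Hal, 39, 27), (24, Orion, 21, 7, k2, Hal, 11, 17), (24, Orion, 21, 7, k2, Hal, 12, 37), (24, Orion, 21, 7, k2, Hal, 22, 12), (24, Orion, 21, 7, k2, Hal, 3, 31), (24, Orion, 21, 7, k2, Hal, 36, 27), (24, Orion, 21, 7, k2, Hal, 39, 27), (28, Orion, 12, 11, hr, Hal, 11, 17), (28, Orion, 12, 11, hr, Hal, 12, 37), (28, Orion, 12, 11, hr, Hal, 22, 12), (28, Orion, 12, 11, hr, Hal, 3, 31), (28, Orion, 12, 11, hr, Hal, 36, 27), (28, Orion, 12, 11, hr, Hal, 39, 27), (28, Orion, 12, 11, k2, Hal, 11, 17), (28, Orion, 12, 11, k2, Hal, 12, 37), (28, Orion, 12, 11, k2, Hal, 22, 12), (28, Orion, 12, 11, k2, Hal, 3, 31), (28, Orion, 12, 11, k2, Hal, 36, 27), (28, Orion, 12, 11, k2, Hal, 39, 27), (31, Vega, 17, 10, x3, Sam, 19, 23)}
Filtering on sid ≤ cid ∧ qty ≤ 10 leaves {(24, Orion, 21, 7, hr, Hal, 22, 12), (24, Orion, 21, 7, hr, Hal, 36, 27), (24, Orion, 21, 7, hr, Hal, 39, 27), (24, Orion, 21, 7, k2, Hal, 22, 12), (24, Orion, 21, 7, k2, Hal, 36, 27), (24, Orion, 21, 7, k2, Hal, 39, 27), (31, Vega, 17, 10, x3, Sam, 19, 23)}.
Keep only column(s) pname, price (4 duplicate(s) eliminated): {(Orion, 12), (Orion, 27), (Vega, 23)}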